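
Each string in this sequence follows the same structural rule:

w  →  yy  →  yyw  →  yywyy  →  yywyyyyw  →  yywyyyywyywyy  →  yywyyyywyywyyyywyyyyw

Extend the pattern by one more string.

Each term (from the third on) is the previous term followed by the one before it: term 3 = yy·w = yyw.
Continuing: yywyyyywyywyyyywyyyyw · yywyyyywyywyy gives term 8.

yywyyyywyywyyyywyyyywyywyyyywyywyy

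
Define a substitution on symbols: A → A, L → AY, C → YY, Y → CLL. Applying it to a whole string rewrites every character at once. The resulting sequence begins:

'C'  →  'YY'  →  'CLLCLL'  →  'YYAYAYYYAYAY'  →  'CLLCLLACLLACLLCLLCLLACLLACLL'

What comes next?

YYAYAYYYAYAYAYYAYAYAYYAYAYYYAYAYYYAYAYAYYAYAYAYYAYAY

Applying the rule to each of the 28 symbols of CLLCLLACLLACLLCLLCLLACLLACLL gives the pieces YY AY AY YY AY AY A YY AY AY A YY AY AY YY AY AY YY AY AY A YY AY AY A YY AY AY, which concatenate to the answer.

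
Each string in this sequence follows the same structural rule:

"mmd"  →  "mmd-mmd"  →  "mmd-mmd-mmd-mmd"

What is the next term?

mmd-mmd-mmd-mmd-mmd-mmd-mmd-mmd

Each string is two copies of the previous one joined by '-'.
One more doubling of mmd-mmd-mmd-mmd gives the answer.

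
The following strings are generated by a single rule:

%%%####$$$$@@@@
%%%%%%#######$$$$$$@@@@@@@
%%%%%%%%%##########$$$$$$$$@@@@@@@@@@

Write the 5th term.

Each string has the form %^{3n} #^{3n+1} $^{2n+2} @^{3n+1} (n = 1, 2, …).
For term 5, n = 5, so the run lengths are 15, 16, 12, 16.

%%%%%%%%%%%%%%%################$$$$$$$$$$$$@@@@@@@@@@@@@@@@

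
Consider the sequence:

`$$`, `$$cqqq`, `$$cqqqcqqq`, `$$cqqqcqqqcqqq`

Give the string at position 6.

The strings grow by a fixed suffix cqqq each time.
From $$cqqqcqqqcqqq, 2 further steps: $$cqqqcqqqcqqq → $$cqqqcqqqcqqqcqqq → (answer).

$$cqqqcqqqcqqqcqqqcqqq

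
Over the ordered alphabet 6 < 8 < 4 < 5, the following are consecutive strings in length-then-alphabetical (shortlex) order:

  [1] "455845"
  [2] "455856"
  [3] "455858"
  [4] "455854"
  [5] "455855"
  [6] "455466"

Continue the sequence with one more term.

455468

Treat 455466 as a base-4 numeral over the given alphabet and add one, carrying through any trailing 5's.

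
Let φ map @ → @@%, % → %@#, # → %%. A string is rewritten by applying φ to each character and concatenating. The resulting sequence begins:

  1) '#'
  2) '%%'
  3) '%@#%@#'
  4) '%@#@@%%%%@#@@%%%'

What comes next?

Replace each of the 16 characters of %@#@@%%%%@#@@%%% in place — %@# @@% %% @@% @@% %@# %@# %@# %@# @@% %% @@% @@% %@# %@# %@# — and concatenate.

%@#@@%%%@@%@@%%@#%@#%@#%@#@@%%%@@%@@%%@#%@#%@#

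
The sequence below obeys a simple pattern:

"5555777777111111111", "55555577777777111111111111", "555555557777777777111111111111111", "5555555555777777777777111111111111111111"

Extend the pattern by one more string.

55555555555577777777777777111111111111111111111

The n-th term is 2n 5's then 2n+2 7's then 3n+3 1's, where the shown terms are n = 2, 3, 4, 5.
For the next term, n = 6, so the run lengths are 12, 14, 21.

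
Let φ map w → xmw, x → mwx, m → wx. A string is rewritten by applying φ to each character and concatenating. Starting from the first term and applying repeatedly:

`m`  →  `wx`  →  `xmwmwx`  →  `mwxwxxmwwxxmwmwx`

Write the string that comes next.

Rewriting the 16 symbols of mwxwxxmwwxxmwmwx one by one yields wx xmw mwx xmw mwx mwx wx xmw xmw mwx mwx wx xmw wx xmw mwx; concatenated:

wxxmwmwxxmwmwxmwxwxxmwxmwmwxmwxwxxmwwxxmwmwx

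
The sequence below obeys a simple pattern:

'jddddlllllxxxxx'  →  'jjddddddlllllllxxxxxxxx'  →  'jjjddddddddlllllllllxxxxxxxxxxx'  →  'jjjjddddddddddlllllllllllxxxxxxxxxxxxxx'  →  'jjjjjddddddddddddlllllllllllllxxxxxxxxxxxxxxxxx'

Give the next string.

The n-th term is n-1 j's then 2n d's then 2n+1 l's then 3n-1 x's, where the shown terms are n = 2, 3, 4, 5, 6.
For the next term, n = 7, so the run lengths are 6, 14, 15, 20.

jjjjjjddddddddddddddlllllllllllllllxxxxxxxxxxxxxxxxxxxx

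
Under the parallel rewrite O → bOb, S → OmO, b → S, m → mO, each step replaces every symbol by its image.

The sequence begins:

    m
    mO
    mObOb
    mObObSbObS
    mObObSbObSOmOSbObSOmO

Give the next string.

mObObSbObSOmOSbObSOmObObmObObOmOSbObSOmObObmObOb

Applying the rule to each of the 21 symbols of mObObSbObSOmOSbObSOmO gives the pieces mO bOb S bOb S OmO S bOb S OmO bOb mO bOb OmO S bOb S OmO bOb mO bOb, which concatenate to the answer.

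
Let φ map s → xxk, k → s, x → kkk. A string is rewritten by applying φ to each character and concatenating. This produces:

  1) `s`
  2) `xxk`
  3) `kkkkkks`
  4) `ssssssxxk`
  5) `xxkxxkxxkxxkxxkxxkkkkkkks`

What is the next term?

Rewriting the 25 symbols of xxkxxkxxkxxkxxkxxkkkkkkks one by one yields kkk kkk s kkk kkk s kkk kkk s kkk kkk s kkk kkk s kkk kkk s s s s s s s xxk; concatenated:

kkkkkkskkkkkkskkkkkkskkkkkkskkkkkkskkkkkksssssssxxk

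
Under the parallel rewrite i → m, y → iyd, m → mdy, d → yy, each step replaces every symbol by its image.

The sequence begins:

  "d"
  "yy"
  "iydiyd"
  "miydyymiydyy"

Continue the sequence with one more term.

mdymiydyyiydiydmdymiydyyiydiyd

Apply φ to miydyymiydyy symbol by symbol: m→mdy, i→m, y→iyd, d→yy, y→iyd, y→iyd, m→mdy, i→m, y→iyd, d→yy, y→iyd, y→iyd; joined: mdy m iyd yy iyd iyd mdy m iyd yy iyd iyd.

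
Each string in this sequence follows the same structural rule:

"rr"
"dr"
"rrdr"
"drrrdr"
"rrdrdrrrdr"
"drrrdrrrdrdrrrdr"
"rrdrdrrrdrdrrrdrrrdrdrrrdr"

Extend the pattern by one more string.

From term 3 onward, concatenate the second-to-last term with the last: rr·dr = rrdr, dr·rrdr = drrrdr, …
So term 8 is drrrdrrrdrdrrrdr·rrdrdrrrdrdrrrdrrrdrdrrrdr.

drrrdrrrdrdrrrdrrrdrdrrrdrdrrrdrrrdrdrrrdr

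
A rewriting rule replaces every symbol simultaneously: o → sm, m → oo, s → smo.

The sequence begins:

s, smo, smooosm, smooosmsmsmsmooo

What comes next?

Applying the rule to each of the 16 symbols of smooosmsmsmsmooo gives the pieces smo oo sm sm sm smo oo smo oo smo oo smo oo sm sm sm, which concatenate to the answer.

smooosmsmsmsmooosmooosmooosmooosmsmsm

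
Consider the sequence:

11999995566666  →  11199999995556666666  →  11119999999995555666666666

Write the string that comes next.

Reading off run lengths: 1 runs 2, 3, 4; 9 runs 5, 7, 9; 5 runs 2, 3, 4; 6 runs 5, 7, 9 — each is linear in n, where the shown terms are n = 2, 3, 4.
For the next term, n = 5, so the run lengths are 5, 11, 5, 11.

11111999999999995555566666666666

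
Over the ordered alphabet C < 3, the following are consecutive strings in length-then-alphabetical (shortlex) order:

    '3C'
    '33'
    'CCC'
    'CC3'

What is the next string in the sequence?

C3C

Treat CC3 as a base-2 numeral over the given alphabet and add one, carrying through any trailing 3's.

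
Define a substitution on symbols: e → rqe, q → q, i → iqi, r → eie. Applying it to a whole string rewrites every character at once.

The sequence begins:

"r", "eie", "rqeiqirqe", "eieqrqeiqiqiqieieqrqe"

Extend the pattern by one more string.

Applying the rule to each of the 21 symbols of eieqrqeiqiqiqieieqrqe gives the pieces rqe iqi rqe q eie q rqe iqi q iqi q iqi q iqi rqe iqi rqe q eie q rqe, which concatenate to the answer.

rqeiqirqeqeieqrqeiqiqiqiqiqiqiqirqeiqirqeqeieqrqe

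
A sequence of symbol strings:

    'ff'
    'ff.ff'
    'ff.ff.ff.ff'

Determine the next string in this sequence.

s(k+1) = s(k)·.·s(k) — each term doubles the last with '.' between the halves.
Doubling ff.ff.ff.ff with '.' between the halves:

ff.ff.ff.ff.ff.ff.ff.ff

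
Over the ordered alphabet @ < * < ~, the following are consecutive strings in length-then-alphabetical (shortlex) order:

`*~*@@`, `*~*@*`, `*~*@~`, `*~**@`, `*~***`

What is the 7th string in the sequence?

Stepping forward 2 times from *~***: *~*** → *~**~, then the target.

*~*~@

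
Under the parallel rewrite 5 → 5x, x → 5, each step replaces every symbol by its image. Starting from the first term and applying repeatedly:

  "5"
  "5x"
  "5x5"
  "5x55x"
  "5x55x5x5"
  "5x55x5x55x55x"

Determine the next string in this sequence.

Applying the rule to each of the 13 symbols of 5x55x5x55x55x gives the pieces 5x 5 5x 5x 5 5x 5 5x 5x 5 5x 5x 5, which concatenate to the answer.

5x55x5x55x55x5x55x5x5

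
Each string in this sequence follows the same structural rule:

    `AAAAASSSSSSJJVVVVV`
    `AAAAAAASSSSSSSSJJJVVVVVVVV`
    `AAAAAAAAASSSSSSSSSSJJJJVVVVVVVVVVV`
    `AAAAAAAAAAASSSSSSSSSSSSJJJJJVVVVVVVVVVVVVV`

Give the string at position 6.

Reading off run lengths: A runs 5, 7, 9, 11; S runs 6, 8, 10, 12; J runs 2, 3, 4, 5; V runs 5, 8, 11, 14 — each is linear in n, where the shown terms are n = 2, 3, 4, 5.
At n = 7 the blocks have lengths 15, 16, 7, 20.

AAAAAAAAAAAAAAASSSSSSSSSSSSSSSSJJJJJJJVVVVVVVVVVVVVVVVVVVV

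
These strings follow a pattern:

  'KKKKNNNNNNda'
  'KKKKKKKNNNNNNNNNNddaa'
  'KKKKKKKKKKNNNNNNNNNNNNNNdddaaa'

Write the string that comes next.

KKKKKKKKKKKKKNNNNNNNNNNNNNNNNNNddddaaaa

Term n consists of 3n+1 K's, followed by 4n+2 N's, followed by n d's, followed by n a's (n = 1, 2, …).
At n = 4 the blocks have lengths 13, 18, 4, 4.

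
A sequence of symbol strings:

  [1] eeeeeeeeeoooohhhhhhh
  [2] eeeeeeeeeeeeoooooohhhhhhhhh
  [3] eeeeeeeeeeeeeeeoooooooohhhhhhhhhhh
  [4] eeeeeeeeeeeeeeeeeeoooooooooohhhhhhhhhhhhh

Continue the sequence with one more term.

eeeeeeeeeeeeeeeeeeeeeoooooooooooohhhhhhhhhhhhhhh

Term n consists of 3n+3 e's, followed by 2n o's, followed by 2n+3 h's, where the shown terms are n = 2, 3, 4, 5.
Setting n = 6 gives 21, 12, 15 characters in each block.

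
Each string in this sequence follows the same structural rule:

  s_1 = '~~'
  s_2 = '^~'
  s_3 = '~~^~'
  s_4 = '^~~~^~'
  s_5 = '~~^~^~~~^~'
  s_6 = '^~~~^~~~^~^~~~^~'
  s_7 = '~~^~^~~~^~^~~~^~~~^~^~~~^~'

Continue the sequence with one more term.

From term 3 onward, concatenate the second-to-last term with the last: ~~·^~ = ~~^~, ^~·~~^~ = ^~~~^~, …
Continuing: ^~~~^~~~^~^~~~^~ · ~~^~^~~~^~^~~~^~~~^~^~~~^~ gives term 8.

^~~~^~~~^~^~~~^~~~^~^~~~^~^~~~^~~~^~^~~~^~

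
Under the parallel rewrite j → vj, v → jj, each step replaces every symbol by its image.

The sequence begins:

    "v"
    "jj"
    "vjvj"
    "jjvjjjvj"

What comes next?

vjvjjjvjvjvjjjvj

Expanding jjvjjjvj: j→vj, j→vj, v→jj, j→vj, j→vj, j→vj, v→jj, j→vj. Concatenated: vj vj jj vj vj vj jj vj.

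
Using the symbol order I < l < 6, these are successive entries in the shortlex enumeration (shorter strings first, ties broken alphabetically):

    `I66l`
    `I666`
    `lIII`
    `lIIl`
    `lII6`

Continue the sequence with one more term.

The successor of lII6 increments the rightmost position that isn't already 6 and resets every position after it to I.

lIlI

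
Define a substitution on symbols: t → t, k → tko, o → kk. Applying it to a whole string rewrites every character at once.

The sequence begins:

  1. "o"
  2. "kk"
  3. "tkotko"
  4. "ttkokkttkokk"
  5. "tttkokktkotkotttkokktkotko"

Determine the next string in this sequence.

Rewriting the 26 symbols of tttkokktkotkotttkokktkotko one by one yields t t t tko kk tko tko t tko kk t tko kk t t t tko kk tko tko t tko kk t tko kk; concatenated:

ttttkokktkotkottkokkttkokkttttkokktkotkottkokkttkokk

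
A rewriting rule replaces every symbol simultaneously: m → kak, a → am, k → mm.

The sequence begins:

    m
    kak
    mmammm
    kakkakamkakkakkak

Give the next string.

φ(kakkakamkakkakkak) expands symbol-by-symbol to mm am mm mm am mm am kak mm am mm mm am mm mm am mm; joining the 17 pieces gives the next term.

mmammmmmammmamkakmmammmmmammmmmammm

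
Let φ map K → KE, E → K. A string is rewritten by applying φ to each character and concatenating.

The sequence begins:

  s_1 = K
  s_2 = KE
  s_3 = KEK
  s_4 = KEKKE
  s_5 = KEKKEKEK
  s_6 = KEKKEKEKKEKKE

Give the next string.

KEKKEKEKKEKKEKEKKEKEK

φ(KEKKEKEKKEKKE) expands symbol-by-symbol to KE K KE KE K KE K KE KE K KE KE K; joining the 13 pieces gives the next term.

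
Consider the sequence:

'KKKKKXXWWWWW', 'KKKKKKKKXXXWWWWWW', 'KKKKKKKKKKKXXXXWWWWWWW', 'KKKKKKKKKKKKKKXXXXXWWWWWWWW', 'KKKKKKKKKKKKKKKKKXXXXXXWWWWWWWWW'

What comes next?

KKKKKKKKKKKKKKKKKKKKXXXXXXXWWWWWWWWWW

Reading off run lengths: K runs 5, 8, 11, 14, 17; X runs 2, 3, 4, 5, 6; W runs 5, 6, 7, 8, 9 — each is linear in n, where the shown terms are n = 2, 3, 4, 5, 6.
Setting n = 7 gives 20, 7, 10 characters in each block.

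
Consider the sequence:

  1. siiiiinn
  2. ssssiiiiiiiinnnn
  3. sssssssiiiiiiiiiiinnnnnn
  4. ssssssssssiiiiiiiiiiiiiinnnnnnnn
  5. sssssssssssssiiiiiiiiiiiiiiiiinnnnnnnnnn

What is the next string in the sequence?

ssssssssssssssssiiiiiiiiiiiiiiiiiiiinnnnnnnnnnnn

Term n consists of 3n-2 s's, followed by 3n+2 i's, followed by 2n n's (n = 1, 2, …).
For the next term, n = 6, so the run lengths are 16, 20, 12.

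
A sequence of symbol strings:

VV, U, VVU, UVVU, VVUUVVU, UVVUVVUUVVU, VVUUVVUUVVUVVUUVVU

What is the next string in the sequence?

UVVUVVUUVVUVVUUVVUUVVUVVUUVVU

Each term (from the third on) is the two preceding terms concatenated in order: term 3 = VV·U = VVU.
So term 8 is UVVUVVUUVVU·VVUUVVUUVVUVVUUVVU.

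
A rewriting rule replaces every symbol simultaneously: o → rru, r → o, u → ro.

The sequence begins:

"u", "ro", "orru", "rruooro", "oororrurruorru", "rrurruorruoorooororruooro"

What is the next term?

Rewriting the 25 symbols of rrurruorruoorooororruooro one by one yields o o ro o o ro rru o o ro rru rru o rru rru rru o rru o o ro rru rru o rru; concatenated:

oorooororruoororrurruorrurrurruorruoororrurruorru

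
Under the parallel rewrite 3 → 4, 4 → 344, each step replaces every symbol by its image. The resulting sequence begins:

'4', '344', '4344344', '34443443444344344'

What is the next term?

Applying the rule to each of the 17 symbols of 34443443444344344 gives the pieces 4 344 344 344 4 344 344 4 344 344 344 4 344 344 4 344 344, which concatenate to the answer.

43443443444344344434434434443443444344344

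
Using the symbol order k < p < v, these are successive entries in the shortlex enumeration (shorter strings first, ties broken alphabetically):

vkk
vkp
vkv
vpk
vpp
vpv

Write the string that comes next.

vvk

Treat vpv as a base-3 numeral over the given alphabet and add one, carrying through any trailing v's.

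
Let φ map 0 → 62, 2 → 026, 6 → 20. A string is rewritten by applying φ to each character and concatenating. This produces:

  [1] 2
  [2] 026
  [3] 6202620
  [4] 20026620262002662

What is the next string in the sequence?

φ(20026620262002662) expands symbol-by-symbol to 026 62 62 026 20 20 026 62 026 20 026 62 62 026 20 20 026; joining the 17 pieces gives the next term.

02662620262020026620262002662620262020026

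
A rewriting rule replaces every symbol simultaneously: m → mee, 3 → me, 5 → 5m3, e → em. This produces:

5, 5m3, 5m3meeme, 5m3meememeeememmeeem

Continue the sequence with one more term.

φ(5m3meememeeememmeeem) expands symbol-by-symbol to 5m3 mee me mee em em mee em mee em em em mee em mee mee em em em mee; joining the 20 pieces gives the next term.

5m3meememeeememmeeemmeeemememmeeemmeemeeemememmee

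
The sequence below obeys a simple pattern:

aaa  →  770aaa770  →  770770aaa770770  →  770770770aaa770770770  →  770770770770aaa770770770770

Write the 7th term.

Each term wraps the previous one in 770 on the left and 770 on the right.
From 770770770770aaa770770770770, 2 further steps: 770770770770aaa770770770770 → 770770770770770aaa770770770770770 → (answer).

770770770770770770aaa770770770770770770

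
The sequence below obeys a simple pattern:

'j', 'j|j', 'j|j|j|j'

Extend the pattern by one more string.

Every step duplicates the string with '|' between the halves.
Doubling j|j|j|j with '|' between the halves:

j|j|j|j|j|j|j|j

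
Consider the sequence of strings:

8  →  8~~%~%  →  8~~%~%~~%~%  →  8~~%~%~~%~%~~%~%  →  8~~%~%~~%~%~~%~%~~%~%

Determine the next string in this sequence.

Each term is the previous one with ~~%~% appended.
Applying this once more to 8~~%~%~~%~%~~%~%~~%~%:

8~~%~%~~%~%~~%~%~~%~%~~%~%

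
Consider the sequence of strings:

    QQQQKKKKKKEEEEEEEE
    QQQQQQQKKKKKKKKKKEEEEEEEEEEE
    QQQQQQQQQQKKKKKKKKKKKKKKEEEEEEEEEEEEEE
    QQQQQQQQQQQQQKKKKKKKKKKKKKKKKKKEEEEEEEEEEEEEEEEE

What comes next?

QQQQQQQQQQQQQQQQKKKKKKKKKKKKKKKKKKKKKKEEEEEEEEEEEEEEEEEEEE

The n-th term is 3n-2 Q's then 4n-2 K's then 3n+2 E's, where the shown terms are n = 2, 3, 4, 5.
At n = 6 the blocks have lengths 16, 22, 20.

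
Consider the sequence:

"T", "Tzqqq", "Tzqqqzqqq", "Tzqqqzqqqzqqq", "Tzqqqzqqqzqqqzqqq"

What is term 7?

Each term is the previous one with zqqq appended.
From Tzqqqzqqqzqqqzqqq, 2 further steps: Tzqqqzqqqzqqqzqqq → Tzqqqzqqqzqqqzqqqzqqq → (answer).

Tzqqqzqqqzqqqzqqqzqqqzqqq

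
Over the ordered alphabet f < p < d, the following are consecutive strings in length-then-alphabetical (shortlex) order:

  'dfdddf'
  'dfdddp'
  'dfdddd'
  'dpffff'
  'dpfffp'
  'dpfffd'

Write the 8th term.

Stepping forward 2 times from dpfffd: dpfffd → dpffpf, then the target.

dpffpp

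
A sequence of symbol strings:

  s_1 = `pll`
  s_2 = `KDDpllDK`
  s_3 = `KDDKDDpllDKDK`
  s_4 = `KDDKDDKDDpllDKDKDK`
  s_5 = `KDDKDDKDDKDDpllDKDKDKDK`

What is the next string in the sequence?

Every step adds KDD to the front and DK to the end of the previous string.
So the next term is KDD·KDDKDDKDDKDDpllDKDKDKDK·DK.

KDDKDDKDDKDDKDDpllDKDKDKDKDK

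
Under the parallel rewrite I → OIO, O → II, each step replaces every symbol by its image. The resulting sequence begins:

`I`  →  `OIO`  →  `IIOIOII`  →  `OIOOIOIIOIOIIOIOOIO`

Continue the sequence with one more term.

Applying the rule to each of the 19 symbols of OIOOIOIIOIOIIOIOOIO gives the pieces II OIO II II OIO II OIO OIO II OIO II OIO OIO II OIO II II OIO II, which concatenate to the answer.

IIOIOIIIIOIOIIOIOOIOIIOIOIIOIOOIOIIOIOIIIIOIOII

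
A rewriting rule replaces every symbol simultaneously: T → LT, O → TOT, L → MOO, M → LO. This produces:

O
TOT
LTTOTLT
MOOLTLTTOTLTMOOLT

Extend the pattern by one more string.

Replace each of the 17 characters of MOOLTLTTOTLTMOOLT in place — LO TOT TOT MOO LT MOO LT LT TOT LT MOO LT LO TOT TOT MOO LT — and concatenate.

LOTOTTOTMOOLTMOOLTLTTOTLTMOOLTLOTOTTOTMOOLT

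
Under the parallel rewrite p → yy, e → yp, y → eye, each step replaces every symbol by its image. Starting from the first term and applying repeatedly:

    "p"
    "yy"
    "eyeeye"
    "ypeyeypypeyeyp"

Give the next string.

Rewriting the 14 symbols of ypeyeypypeyeyp one by one yields eye yy yp eye yp eye yy eye yy yp eye yp eye yy; concatenated:

eyeyyypeyeypeyeyyeyeyyypeyeypeyeyy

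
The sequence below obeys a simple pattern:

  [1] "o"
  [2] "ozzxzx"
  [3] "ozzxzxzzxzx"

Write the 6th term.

ozzxzxzzxzxzzxzxzzxzxzzxzx

Each term is the previous one with zzxzx appended.
From ozzxzxzzxzx, 3 further steps: ozzxzxzzxzx → ozzxzxzzxzxzzxzx → ozzxzxzzxzxzzxzxzzxzx → (answer).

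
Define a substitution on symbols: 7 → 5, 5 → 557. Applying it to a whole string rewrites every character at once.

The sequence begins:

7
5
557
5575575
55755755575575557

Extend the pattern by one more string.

55755755575575557557557555755755575575575

Replace each of the 17 characters of 55755755575575557 in place — 557 557 5 557 557 5 557 557 557 5 557 557 5 557 557 557 5 — and concatenate.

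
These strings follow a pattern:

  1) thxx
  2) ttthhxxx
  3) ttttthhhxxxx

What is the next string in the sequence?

ttttttthhhhxxxxx

Each string has the form t^{2n-1} h^{n} x^{n+1} (n = 1, 2, …).
At n = 4 the blocks have lengths 7, 4, 5.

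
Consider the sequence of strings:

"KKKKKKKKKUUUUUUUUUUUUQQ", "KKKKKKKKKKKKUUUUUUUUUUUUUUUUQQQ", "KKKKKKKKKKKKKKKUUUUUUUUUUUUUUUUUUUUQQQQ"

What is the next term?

KKKKKKKKKKKKKKKKKKUUUUUUUUUUUUUUUUUUUUUUUUQQQQQ

The n-th term is 3n K's then 4n U's then n-1 Q's, where the shown terms are n = 3, 4, 5.
At n = 6 the blocks have lengths 18, 24, 5.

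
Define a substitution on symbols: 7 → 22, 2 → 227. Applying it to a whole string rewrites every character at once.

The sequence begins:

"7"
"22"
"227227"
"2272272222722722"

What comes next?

Replace each of the 16 characters of 2272272222722722 in place — 227 227 22 227 227 22 227 227 227 227 22 227 227 22 227 227 — and concatenate.

22722722227227222272272272272222722722227227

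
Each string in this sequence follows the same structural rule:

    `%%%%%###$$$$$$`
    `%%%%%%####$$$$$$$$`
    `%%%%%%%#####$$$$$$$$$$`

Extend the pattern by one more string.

%%%%%%%%######$$$$$$$$$$$$

Term n consists of n+2 %'s, followed by n #'s, followed by 2n $'s, where the shown terms are n = 3, 4, 5.
Setting n = 6 gives 8, 6, 12 characters in each block.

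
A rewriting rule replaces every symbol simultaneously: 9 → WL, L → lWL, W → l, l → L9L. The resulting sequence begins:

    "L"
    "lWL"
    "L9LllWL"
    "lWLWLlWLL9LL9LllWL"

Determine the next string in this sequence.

Rewriting the 18 symbols of lWLWLlWLL9LL9LllWL one by one yields L9L l lWL l lWL L9L l lWL lWL WL lWL lWL WL lWL L9L L9L l lWL; concatenated:

L9LllWLllWLL9LllWLlWLWLlWLlWLWLlWLL9LL9LllWL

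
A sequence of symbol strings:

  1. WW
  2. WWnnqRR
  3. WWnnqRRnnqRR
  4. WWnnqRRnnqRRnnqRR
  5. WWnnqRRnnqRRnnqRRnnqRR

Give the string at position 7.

WWnnqRRnnqRRnnqRRnnqRRnnqRRnnqRR

The strings grow by a fixed suffix nnqRR each time.
From WWnnqRRnnqRRnnqRRnnqRR, 2 further steps: WWnnqRRnnqRRnnqRRnnqRR → WWnnqRRnnqRRnnqRRnnqRRnnqRR → (answer).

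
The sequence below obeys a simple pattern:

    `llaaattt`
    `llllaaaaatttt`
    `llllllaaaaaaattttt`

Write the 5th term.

llllllllllaaaaaaaaaaattttttt

The n-th term is 2n l's then 2n+1 a's then n+2 t's (n = 1, 2, …).
For term 5, n = 5, so the run lengths are 10, 11, 7.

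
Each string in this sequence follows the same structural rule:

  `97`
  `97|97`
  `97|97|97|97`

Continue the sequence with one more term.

s(k+1) = s(k)·|·s(k) — each term doubles the last with '|' between the halves.
Doubling 97|97|97|97 with '|' between the halves:

97|97|97|97|97|97|97|97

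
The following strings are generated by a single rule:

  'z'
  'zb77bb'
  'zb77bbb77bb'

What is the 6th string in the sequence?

zb77bbb77bbb77bbb77bbb77bb

Each term is the previous one with b77bb appended.
From zb77bbb77bb, 3 further steps: zb77bbb77bb → zb77bbb77bbb77bb → zb77bbb77bbb77bbb77bb → (answer).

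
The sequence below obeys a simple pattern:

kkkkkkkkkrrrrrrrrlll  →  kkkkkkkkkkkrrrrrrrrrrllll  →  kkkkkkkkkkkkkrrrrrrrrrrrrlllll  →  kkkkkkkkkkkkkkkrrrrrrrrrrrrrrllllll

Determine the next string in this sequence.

kkkkkkkkkkkkkkkkkrrrrrrrrrrrrrrrrlllllll

Reading off run lengths: k runs 9, 11, 13, 15; r runs 8, 10, 12, 14; l runs 3, 4, 5, 6 — each is linear in n, where the shown terms are n = 3, 4, 5, 6.
For the next term, n = 7, so the run lengths are 17, 16, 7.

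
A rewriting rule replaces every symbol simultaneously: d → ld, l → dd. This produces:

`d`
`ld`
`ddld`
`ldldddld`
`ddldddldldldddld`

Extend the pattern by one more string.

Rewriting the 16 symbols of ddldddldldldddld one by one yields ld ld dd ld ld ld dd ld dd ld dd ld ld ld dd ld; concatenated:

ldldddldldldddldddldddldldldddld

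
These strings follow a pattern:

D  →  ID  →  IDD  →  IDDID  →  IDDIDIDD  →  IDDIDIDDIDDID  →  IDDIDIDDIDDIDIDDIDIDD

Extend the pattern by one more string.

Each term (from the third on) is the previous term followed by the one before it: term 3 = ID·D = IDD.
So term 8 is IDDIDIDDIDDIDIDDIDIDD·IDDIDIDDIDDID.

IDDIDIDDIDDIDIDDIDIDDIDDIDIDDIDDID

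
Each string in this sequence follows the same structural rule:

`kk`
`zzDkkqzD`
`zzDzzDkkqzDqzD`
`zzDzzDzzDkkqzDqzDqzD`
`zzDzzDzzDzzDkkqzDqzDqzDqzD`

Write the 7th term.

zzDzzDzzDzzDzzDzzDkkqzDqzDqzDqzDqzDqzD

s(k+1) = zzD·s(k)·qzD, so each term gains zzD as a prefix and qzD as a suffix.
From zzDzzDzzDzzDkkqzDqzDqzDqzD, 2 further steps: zzDzzDzzDzzDkkqzDqzDqzDqzD → zzDzzDzzDzzDzzDkkqzDqzDqzDqzDqzD → (answer).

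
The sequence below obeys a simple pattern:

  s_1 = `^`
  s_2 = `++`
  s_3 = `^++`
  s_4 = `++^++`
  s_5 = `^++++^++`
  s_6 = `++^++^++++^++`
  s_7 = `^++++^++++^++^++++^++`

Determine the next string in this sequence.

Each term (from the third on) is the two preceding terms concatenated in order: term 3 = ^·++ = ^++.
The next term joins ++^++^++++^++ and ^++++^++++^++^++++^++.

++^++^++++^++^++++^++++^++^++++^++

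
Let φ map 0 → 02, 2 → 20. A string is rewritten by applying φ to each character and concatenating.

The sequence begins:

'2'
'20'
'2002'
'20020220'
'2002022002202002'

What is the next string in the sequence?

Rewriting the 16 symbols of 2002022002202002 one by one yields 20 02 02 20 02 20 20 02 02 20 20 02 20 02 02 20; concatenated:

20020220022020020220200220020220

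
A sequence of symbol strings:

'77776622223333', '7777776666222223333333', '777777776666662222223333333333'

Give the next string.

77777777776666666622222223333333333333

Term n consists of 2n+2 7's, followed by 2n 6's, followed by n+3 2's, followed by 3n+1 3's (n = 1, 2, …).
At n = 4 the blocks have lengths 10, 8, 7, 13.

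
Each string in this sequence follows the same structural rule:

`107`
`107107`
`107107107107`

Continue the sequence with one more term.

107107107107107107107107

s(k+1) = s(k)·s(k) — each term doubles the last.
One more doubling of 107107107107 gives the answer.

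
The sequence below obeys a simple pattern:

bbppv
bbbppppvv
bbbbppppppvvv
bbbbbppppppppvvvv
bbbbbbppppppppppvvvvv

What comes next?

Reading off run lengths: b runs 2, 3, 4, 5, 6; p runs 2, 4, 6, 8, 10; v runs 1, 2, 3, 4, 5 — each is linear in n (n = 1, 2, …).
Setting n = 6 gives 7, 12, 6 characters in each block.

bbbbbbbppppppppppppvvvvvv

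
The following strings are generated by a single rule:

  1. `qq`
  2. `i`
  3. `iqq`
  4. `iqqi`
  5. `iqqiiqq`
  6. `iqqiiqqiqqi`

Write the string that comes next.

iqqiiqqiqqiiqqiiqq

This is a Fibonacci-style word recurrence s(k) = s(k−1)·s(k−2): e.g. i·qq = iqq.
Continuing: iqqiiqqiqqi · iqqiiqq gives term 7.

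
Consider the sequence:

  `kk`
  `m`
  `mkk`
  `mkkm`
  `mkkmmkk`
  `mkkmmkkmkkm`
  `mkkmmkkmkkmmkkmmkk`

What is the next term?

mkkmmkkmkkmmkkmmkkmkkmmkkmkkm

From term 3 onward, concatenate the last term with the second-to-last: m·kk = mkk, mkk·m = mkkm, …
Continuing: mkkmmkkmkkmmkkmmkk · mkkmmkkmkkm gives term 8.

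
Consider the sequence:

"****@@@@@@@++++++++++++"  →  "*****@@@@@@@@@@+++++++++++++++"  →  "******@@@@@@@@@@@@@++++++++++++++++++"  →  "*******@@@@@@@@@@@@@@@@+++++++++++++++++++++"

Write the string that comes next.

********@@@@@@@@@@@@@@@@@@@++++++++++++++++++++++++

Reading off run lengths: * runs 4, 5, 6, 7; @ runs 7, 10, 13, 16; + runs 12, 15, 18, 21 — each is linear in n, where the shown terms are n = 3, 4, 5, 6.
At n = 7 the blocks have lengths 8, 19, 24.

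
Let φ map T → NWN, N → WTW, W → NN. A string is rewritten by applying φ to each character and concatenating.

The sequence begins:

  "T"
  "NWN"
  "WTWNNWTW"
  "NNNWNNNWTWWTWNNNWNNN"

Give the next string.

WTWWTWWTWNNWTWWTWWTWNNNWNNNNNNWNNNWTWWTWWTWNNWTWWTWWTW

Replace each of the 20 characters of NNNWNNNWTWWTWNNNWNNN in place — WTW WTW WTW NN WTW WTW WTW NN NWN NN NN NWN NN WTW WTW WTW NN WTW WTW WTW — and concatenate.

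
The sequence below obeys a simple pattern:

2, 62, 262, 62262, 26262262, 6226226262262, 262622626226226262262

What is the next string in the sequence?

6226226262262262622626226226262262

Each term (from the third on) is the two preceding terms concatenated in order: term 3 = 2·62 = 262.
The next term joins 6226226262262 and 262622626226226262262.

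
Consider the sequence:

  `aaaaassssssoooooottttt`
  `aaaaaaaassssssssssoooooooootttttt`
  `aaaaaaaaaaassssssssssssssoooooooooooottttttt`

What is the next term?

aaaaaaaaaaaaaassssssssssssssssssoooooooooooooootttttttt

Each string has the form a^{3n-1} s^{4n-2} o^{3n} t^{n+3}, where the shown terms are n = 2, 3, 4.
Setting n = 5 gives 14, 18, 15, 8 characters in each block.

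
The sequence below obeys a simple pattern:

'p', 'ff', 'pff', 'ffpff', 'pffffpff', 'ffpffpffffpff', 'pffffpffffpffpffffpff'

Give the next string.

From term 3 onward, concatenate the second-to-last term with the last: p·ff = pff, ff·pff = ffpff, …
The next term joins ffpffpffffpff and pffffpffffpffpffffpff.

ffpffpffffpffpffffpffffpffpffffpff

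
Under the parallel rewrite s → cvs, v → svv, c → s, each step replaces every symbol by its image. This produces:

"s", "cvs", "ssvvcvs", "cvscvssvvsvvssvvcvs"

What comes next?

ssvvcvsssvvcvscvssvvsvvcvssvvsvvcvscvssvvsvvssvvcvs

Replace each of the 19 characters of cvscvssvvsvvssvvcvs in place — s svv cvs s svv cvs cvs svv svv cvs svv svv cvs cvs svv svv s svv cvs — and concatenate.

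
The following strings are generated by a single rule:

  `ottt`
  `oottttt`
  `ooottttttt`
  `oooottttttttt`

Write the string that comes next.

Term n consists of n-1 o's, followed by 2n-1 t's, where the shown terms are n = 2, 3, 4, 5.
For the next term, n = 6, so the run lengths are 5, 11.

ooooottttttttttt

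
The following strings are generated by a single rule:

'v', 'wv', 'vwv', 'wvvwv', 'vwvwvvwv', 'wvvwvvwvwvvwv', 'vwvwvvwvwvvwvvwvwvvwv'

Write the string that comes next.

This is a Fibonacci-style word recurrence s(k) = s(k−2)·s(k−1): e.g. v·wv = vwv.
So term 8 is wvvwvvwvwvvwv·vwvwvvwvwvvwvvwvwvvwv.

wvvwvvwvwvvwvvwvwvvwvwvvwvvwvwvvwv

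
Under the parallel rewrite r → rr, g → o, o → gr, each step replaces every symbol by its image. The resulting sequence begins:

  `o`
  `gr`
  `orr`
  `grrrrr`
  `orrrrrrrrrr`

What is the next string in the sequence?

grrrrrrrrrrrrrrrrrrrrr

Expanding orrrrrrrrrr: o→gr, r→rr, r→rr, r→rr, r→rr, r→rr, r→rr, r→rr, r→rr, r→rr, r→rr. Concatenated: gr rr rr rr rr rr rr rr rr rr rr.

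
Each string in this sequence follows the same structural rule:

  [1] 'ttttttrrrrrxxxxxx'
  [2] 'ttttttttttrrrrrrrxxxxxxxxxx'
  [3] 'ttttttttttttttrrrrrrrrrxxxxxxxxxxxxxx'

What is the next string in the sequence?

ttttttttttttttttttrrrrrrrrrrrxxxxxxxxxxxxxxxxxx

Term n consists of 4n+2 t's, followed by 2n+3 r's, followed by 4n+2 x's (n = 1, 2, …).
At n = 4 the blocks have lengths 18, 11, 18.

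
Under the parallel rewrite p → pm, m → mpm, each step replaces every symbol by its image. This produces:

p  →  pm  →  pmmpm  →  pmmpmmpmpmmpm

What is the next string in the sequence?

pmmpmmpmpmmpmmpmpmmpmpmmpmmpmpmmpm

φ(pmmpmmpmpmmpm) expands symbol-by-symbol to pm mpm mpm pm mpm mpm pm mpm pm mpm mpm pm mpm; joining the 13 pieces gives the next term.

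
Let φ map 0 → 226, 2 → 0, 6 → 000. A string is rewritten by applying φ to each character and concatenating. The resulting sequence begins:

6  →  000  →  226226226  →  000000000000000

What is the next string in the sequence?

Rewriting the 15 symbols of 000000000000000 one by one yields 226 226 226 226 226 226 226 226 226 226 226 226 226 226 226; concatenated:

226226226226226226226226226226226226226226226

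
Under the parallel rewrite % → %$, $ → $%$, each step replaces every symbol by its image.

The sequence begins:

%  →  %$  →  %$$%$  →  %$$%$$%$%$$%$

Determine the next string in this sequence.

%$$%$$%$%$$%$$%$%$$%$%$$%$$%$%$$%$

Applying the rule to each of the 13 symbols of %$$%$$%$%$$%$ gives the pieces %$ $%$ $%$ %$ $%$ $%$ %$ $%$ %$ $%$ $%$ %$ $%$, which concatenate to the answer.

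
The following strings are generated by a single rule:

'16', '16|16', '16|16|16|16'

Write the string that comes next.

Every step duplicates the string with '|' between the halves.
Doubling 16|16|16|16 with '|' between the halves:

16|16|16|16|16|16|16|16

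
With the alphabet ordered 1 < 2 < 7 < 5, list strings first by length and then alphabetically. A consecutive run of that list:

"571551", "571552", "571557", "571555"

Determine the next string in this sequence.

The successor of 571555 increments the rightmost position that isn't already 5 and resets every position after it to 1.

572111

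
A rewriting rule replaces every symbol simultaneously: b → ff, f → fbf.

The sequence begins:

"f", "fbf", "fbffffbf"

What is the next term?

Expanding fbffffbf: f→fbf, b→ff, f→fbf, f→fbf, f→fbf, f→fbf, b→ff, f→fbf. Concatenated: fbf ff fbf fbf fbf fbf ff fbf.

fbffffbffbffbffbffffbf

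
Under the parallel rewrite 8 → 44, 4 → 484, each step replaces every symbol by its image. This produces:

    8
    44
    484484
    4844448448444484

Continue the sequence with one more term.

48444484484484484444844844448448448448444484

Applying the rule to each of the 16 symbols of 4844448448444484 gives the pieces 484 44 484 484 484 484 44 484 484 44 484 484 484 484 44 484, which concatenate to the answer.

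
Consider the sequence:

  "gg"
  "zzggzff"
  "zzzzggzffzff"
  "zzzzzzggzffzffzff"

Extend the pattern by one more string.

s(k+1) = zz·s(k)·zff, so each term gains zz as a prefix and zff as a suffix.
So the next term is zz·zzzzzzggzffzffzff·zff.

zzzzzzzzggzffzffzffzff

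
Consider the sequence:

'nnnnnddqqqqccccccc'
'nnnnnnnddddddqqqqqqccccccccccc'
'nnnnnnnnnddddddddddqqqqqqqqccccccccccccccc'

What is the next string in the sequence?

nnnnnnnnnnnddddddddddddddqqqqqqqqqqccccccccccccccccccc

Term n consists of 2n+3 n's, followed by 4n-2 d's, followed by 2n+2 q's, followed by 4n+3 c's (n = 1, 2, …).
For the next term, n = 4, so the run lengths are 11, 14, 10, 19.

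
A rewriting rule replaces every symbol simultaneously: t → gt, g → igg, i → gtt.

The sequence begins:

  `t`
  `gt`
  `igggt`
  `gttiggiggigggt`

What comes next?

igggtgtgttiggigggttiggigggttiggiggigggt

φ(gttiggiggigggt) expands symbol-by-symbol to igg gt gt gtt igg igg gtt igg igg gtt igg igg igg gt; joining the 14 pieces gives the next term.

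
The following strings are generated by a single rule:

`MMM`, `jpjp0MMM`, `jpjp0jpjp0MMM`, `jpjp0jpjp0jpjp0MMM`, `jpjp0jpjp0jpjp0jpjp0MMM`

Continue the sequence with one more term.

The strings grow by a fixed prefix jpjp0 each time.
Applying this once more to jpjp0jpjp0jpjp0jpjp0MMM:

jpjp0jpjp0jpjp0jpjp0jpjp0MMM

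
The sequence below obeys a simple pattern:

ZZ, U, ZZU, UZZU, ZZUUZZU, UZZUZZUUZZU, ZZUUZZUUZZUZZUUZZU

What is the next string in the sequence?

UZZUZZUUZZUZZUUZZUUZZUZZUUZZU

Each term (from the third on) is the two preceding terms concatenated in order: term 3 = ZZ·U = ZZU.
So term 8 is UZZUZZUUZZU·ZZUUZZUUZZUZZUUZZU.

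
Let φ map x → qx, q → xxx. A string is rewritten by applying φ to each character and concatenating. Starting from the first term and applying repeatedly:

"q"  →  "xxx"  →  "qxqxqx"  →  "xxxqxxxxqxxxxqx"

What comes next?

qxqxqxxxxqxqxqxqxxxxqxqxqxqxxxxqx

φ(xxxqxxxxqxxxxqx) expands symbol-by-symbol to qx qx qx xxx qx qx qx qx xxx qx qx qx qx xxx qx; joining the 15 pieces gives the next term.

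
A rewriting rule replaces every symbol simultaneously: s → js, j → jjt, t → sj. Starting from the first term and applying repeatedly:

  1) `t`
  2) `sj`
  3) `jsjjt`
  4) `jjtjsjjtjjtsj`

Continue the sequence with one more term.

jjtjjtsjjjtjsjjtjjtsjjjtjjtsjjsjjt

φ(jjtjsjjtjjtsj) expands symbol-by-symbol to jjt jjt sj jjt js jjt jjt sj jjt jjt sj js jjt; joining the 13 pieces gives the next term.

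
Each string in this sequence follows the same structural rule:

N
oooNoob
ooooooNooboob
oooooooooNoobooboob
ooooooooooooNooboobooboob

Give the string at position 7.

ooooooooooooooooooNooboobooboobooboob

Each term wraps the previous one in ooo on the left and oob on the right.
From ooooooooooooNooboobooboob, 2 further steps: ooooooooooooNooboobooboob → oooooooooooooooNoobooboobooboob → (answer).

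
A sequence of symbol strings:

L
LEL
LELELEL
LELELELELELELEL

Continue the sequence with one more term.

LELELELELELELELELELELELELELELEL

Each string is two copies of the previous one joined by 'E'.
So the next term is two copies of LELELELELELELEL with 'E' between the halves.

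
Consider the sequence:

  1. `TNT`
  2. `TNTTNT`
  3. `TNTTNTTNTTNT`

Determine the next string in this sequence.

Each string is two copies of the previous one concatenated.
One more doubling of TNTTNTTNTTNT gives the answer.

TNTTNTTNTTNTTNTTNTTNTTNT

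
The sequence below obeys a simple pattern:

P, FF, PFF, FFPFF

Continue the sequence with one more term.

PFFFFPFF

This is a Fibonacci-style word recurrence s(k) = s(k−2)·s(k−1): e.g. P·FF = PFF.
The next term joins PFF and FFPFF.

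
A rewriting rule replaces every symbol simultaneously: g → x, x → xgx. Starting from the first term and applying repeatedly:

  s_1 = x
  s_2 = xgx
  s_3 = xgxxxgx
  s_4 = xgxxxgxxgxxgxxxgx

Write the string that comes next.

xgxxxgxxgxxgxxxgxxgxxxgxxgxxxgxxgxxgxxxgx

Applying the rule to each of the 17 symbols of xgxxxgxxgxxgxxxgx gives the pieces xgx x xgx xgx xgx x xgx xgx x xgx xgx x xgx xgx xgx x xgx, which concatenate to the answer.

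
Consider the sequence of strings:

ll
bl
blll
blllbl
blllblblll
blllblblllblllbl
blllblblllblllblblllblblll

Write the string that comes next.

Each term (from the third on) is the previous term followed by the one before it: term 3 = bl·ll = blll.
The next term joins blllblblllblllblblllblblll and blllblblllblllbl.

blllblblllblllblblllblblllblllblblllblllbl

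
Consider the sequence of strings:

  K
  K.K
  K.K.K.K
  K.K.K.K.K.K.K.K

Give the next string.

K.K.K.K.K.K.K.K.K.K.K.K.K.K.K.K

Every step duplicates the string with '.' between the halves.
So the next term is two copies of K.K.K.K.K.K.K.K with '.' between the halves.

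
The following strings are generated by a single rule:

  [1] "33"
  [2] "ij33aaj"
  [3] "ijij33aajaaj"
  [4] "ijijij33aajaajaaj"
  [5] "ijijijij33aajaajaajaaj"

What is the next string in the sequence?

Every step adds ij to the front and aaj to the end of the previous string.
Applying this once more to ijijijij33aajaajaajaaj:

ijijijijij33aajaajaajaajaaj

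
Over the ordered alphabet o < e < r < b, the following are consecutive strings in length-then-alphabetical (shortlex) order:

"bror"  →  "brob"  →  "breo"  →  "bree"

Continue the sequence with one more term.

brer

The successor of bree increments the rightmost position that isn't already b and resets every position after it to o.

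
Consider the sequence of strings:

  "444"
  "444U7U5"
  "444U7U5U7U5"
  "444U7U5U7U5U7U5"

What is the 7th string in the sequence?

Every step adds U7U5 to the end: s(k+1) = s(k)·U7U5.
From 444U7U5U7U5U7U5, 3 further steps: 444U7U5U7U5U7U5 → 444U7U5U7U5U7U5U7U5 → 444U7U5U7U5U7U5U7U5U7U5 → (answer).

444U7U5U7U5U7U5U7U5U7U5U7U5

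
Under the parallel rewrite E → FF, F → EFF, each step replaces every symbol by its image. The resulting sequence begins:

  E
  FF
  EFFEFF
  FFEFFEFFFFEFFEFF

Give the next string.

EFFEFFFFEFFEFFFFEFFEFFEFFEFFFFEFFEFFFFEFFEFF

φ(FFEFFEFFFFEFFEFF) expands symbol-by-symbol to EFF EFF FF EFF EFF FF EFF EFF EFF EFF FF EFF EFF FF EFF EFF; joining the 16 pieces gives the next term.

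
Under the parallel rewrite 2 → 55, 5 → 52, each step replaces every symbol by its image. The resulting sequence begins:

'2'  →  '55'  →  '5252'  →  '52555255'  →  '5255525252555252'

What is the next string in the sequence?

Rewriting the 16 symbols of 5255525252555252 one by one yields 52 55 52 52 52 55 52 55 52 55 52 52 52 55 52 55; concatenated:

52555252525552555255525252555255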